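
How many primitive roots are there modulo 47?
There are φ(47-1) = φ(46) = 22 primitive roots modulo 47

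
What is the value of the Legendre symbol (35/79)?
(35/79) = 35^{39} mod 79 = -1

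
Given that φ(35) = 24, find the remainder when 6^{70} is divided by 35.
By Euler: 6^{24} ≡ 1 (mod 35) since gcd(6, 35) = 1. 70 = 2×24 + 22. So 6^{70} ≡ 6^{22} ≡ 1 (mod 35)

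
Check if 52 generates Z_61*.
52^{10} ≡ 1 (mod 61) and 10 < 60, so ord_61(52) = 10 ≠ 60 and 52 is not a primitive root.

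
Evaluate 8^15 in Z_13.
Using Fermat: 8^{12} ≡ 1 mod 13. 15 ≡ 3 mod 12. So 8^{15} ≡ 8^{3} ≡ 5 mod 13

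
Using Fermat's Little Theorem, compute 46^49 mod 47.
By Fermat: 46^{46} ≡ 1 (mod 47). So 46^{49} = 46^{46} · 46^{3} ≡ 46^{3} ≡ 46 (mod 47)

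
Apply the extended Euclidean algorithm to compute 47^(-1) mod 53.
Extended GCD: 47(-9) + 53(8) = 1. So 47^(-1) ≡ -9 ≡ 44 mod 53. Verify: 47 × 44 = 2068 ≡ 1 mod 53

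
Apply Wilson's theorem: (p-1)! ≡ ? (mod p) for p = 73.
By Wilson's theorem, (72)! ≡ -1 ≡ 72 mod 73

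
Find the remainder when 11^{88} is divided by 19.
By Fermat: 11^{18} ≡ 1 (mod 19). 88 = 4×18 + 16. So 11^{88} ≡ 11^{16} ≡ 11 (mod 19)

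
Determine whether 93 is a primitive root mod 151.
ord_151(93) divides 150. For each prime q|150: 93^{75}≡150, 93^{50}≡32, 93^{30}≡64, none ≡ 1. So 93 has order 150 and is a primitive root mod 151.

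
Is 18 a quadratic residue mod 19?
By Euler's criterion: 18^{9} ≡ 18 mod 19. Since this equals -1 (≡ 18), 18 is not a QR.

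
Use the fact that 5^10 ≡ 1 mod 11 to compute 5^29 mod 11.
By Fermat: 5^{10} ≡ 1 mod 11. 29 = 2×10 + 9. So 5^{29} ≡ 5^{9} ≡ 9 mod 11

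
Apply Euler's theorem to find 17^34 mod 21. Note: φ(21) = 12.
By Euler: 17^{12} ≡ 1 mod 21 since gcd(17, 21) = 1. 34 = 2×12 + 10. So 17^{34} ≡ 17^{10} ≡ 4 mod 21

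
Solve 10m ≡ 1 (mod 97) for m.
Since 97 is prime, by Fermat 10^(-1) ≡ 10^{95} ≡ 68 (mod 97). Verify: 10 × 68 = 680 ≡ 1 (mod 97)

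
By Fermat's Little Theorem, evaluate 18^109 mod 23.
By Fermat: 18^{22} ≡ 1 mod 23. 109 = 4×22 + 21. So 18^{109} ≡ 18^{21} ≡ 9 mod 23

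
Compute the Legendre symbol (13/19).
(13/19) = 13^{9} mod 19 = -1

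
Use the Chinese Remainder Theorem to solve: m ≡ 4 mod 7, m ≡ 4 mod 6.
M = 7 × 6 = 42. M₁ = 6, y₁ ≡ 6 mod 7. M₂ = 7, y₂ ≡ 1 mod 6. m = 4×6×6 + 4×7×1 ≡ 4 mod 42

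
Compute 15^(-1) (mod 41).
Since 41 is prime, by Fermat 15^(-1) ≡ 15^{39} ≡ 11 (mod 41). Verify: 15 × 11 = 165 ≡ 1 (mod 41)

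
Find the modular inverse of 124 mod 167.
Since 167 is prime, by Fermat 124^(-1) ≡ 124^{165} ≡ 66 (mod 167). Verify: 124 × 66 = 8184 ≡ 1 (mod 167)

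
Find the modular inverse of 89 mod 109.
Since 109 is prime, by Fermat 89^(-1) ≡ 89^{107} ≡ 49 mod 109. Verify: 89 × 49 = 4361 ≡ 1 mod 109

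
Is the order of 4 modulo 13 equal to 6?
Powers of 4 mod 13: 4^1≡4, 4^2≡3, 4^3≡12, 4^4≡9, 4^5≡10, 4^6≡1. First k with 4^k≡1 is k=6. Yes, ord_13(4) = 6.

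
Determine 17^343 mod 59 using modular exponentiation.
Using Fermat: 17^{58} ≡ 1 (mod 59). 343 ≡ 53 (mod 58). So 17^{343} ≡ 17^{53} ≡ 51 (mod 59)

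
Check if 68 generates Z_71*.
ord_71(68) divides 70. For each prime q|70: 68^{35}≡70, 68^{14}≡54, 68^{10}≡48, none ≡ 1. So 68 has order 70 and is a primitive root mod 71.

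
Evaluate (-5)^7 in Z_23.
By repeated squaring (mod 23): (-5)^{1}≡18, (-5)^{2}≡2, (-5)^{4}≡4. Then (-5)^{7} = (-5)^{4+2+1} ≡ 4 × 2 × 18 ≡ 6 (mod 23)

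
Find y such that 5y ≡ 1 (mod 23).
Since 23 is prime, by Fermat 5^(-1) ≡ 5^{21} ≡ 14 (mod 23). Verify: 5 × 14 = 70 ≡ 1 (mod 23)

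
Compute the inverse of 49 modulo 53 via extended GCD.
Extended GCD: 49(13) + 53(-12) = 1. So 49^(-1) ≡ 13 (mod 53). Verify: 49 × 13 = 637 ≡ 1 (mod 53)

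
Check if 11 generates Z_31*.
ord_31(11) divides 30. For each prime q|30: 11^{15}≡30, 11^{10}≡5, 11^{6}≡4, none ≡ 1. So 11 has order 30 and is a primitive root mod 31.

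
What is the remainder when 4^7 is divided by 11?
By repeated squaring (mod 11): 4^{1}≡4, 4^{2}≡5, 4^{4}≡3. Then 4^{7} = 4^{4+2+1} ≡ 3 × 5 × 4 ≡ 5 (mod 11)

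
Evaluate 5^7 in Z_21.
By repeated squaring mod 21: 5^{1}≡5, 5^{2}≡4, 5^{4}≡16. Then 5^{7} = 5^{4+2+1} ≡ 16 × 4 × 5 ≡ 5 mod 21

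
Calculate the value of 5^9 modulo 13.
By repeated squaring mod 13: 5^{1}≡5, 5^{2}≡12, 5^{4}≡1, 5^{8}≡1. Then 5^{9} = 5^{8+1} ≡ 1 × 5 ≡ 5 mod 13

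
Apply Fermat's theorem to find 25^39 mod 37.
By Fermat: 25^{36} ≡ 1 mod 37. So 25^{39} = 25^{36} · 25^{3} ≡ 25^{3} ≡ 11 mod 37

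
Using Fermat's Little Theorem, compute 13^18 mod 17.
By Fermat: 13^{16} ≡ 1 (mod 17). So 13^{18} = 13^{16} · 13^{2} ≡ 13^{2} ≡ 16 (mod 17)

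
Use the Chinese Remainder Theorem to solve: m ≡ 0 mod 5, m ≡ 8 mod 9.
M = 5 × 9 = 45. M₁ = 9, y₁ ≡ 4 mod 5. M₂ = 5, y₂ ≡ 2 mod 9. m = 0×9×4 + 8×5×2 ≡ 35 mod 45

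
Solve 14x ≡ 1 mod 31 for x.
Since 31 is prime, by Fermat 14^(-1) ≡ 14^{29} ≡ 20 mod 31. Verify: 14 × 20 = 280 ≡ 1 mod 31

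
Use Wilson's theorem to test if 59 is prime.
(58)! mod 59 = 58. Since 58 ≡ -1 (mod 59), 59 is prime.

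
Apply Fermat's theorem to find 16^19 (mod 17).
By Fermat: 16^{16} ≡ 1 (mod 17). So 16^{19} = 16^{16} · 16^{3} ≡ 16^{3} ≡ 16 (mod 17)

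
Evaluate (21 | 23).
(21/23) = 21^{11} mod 23 = -1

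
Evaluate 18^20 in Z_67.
By repeated squaring mod 67: 18^{1}≡18, 18^{2}≡56, 18^{4}≡54, 18^{8}≡35, 18^{16}≡19. Then 18^{20} = 18^{16+4} ≡ 19 × 54 ≡ 21 mod 67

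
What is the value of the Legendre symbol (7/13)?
(7/13) = 7^{6} mod 13 = -1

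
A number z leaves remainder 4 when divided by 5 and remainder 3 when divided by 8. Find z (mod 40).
M = 5 × 8 = 40. M₁ = 8, y₁ ≡ 2 (mod 5). M₂ = 5, y₂ ≡ 5 (mod 8). z = 4×8×2 + 3×5×5 ≡ 19 (mod 40)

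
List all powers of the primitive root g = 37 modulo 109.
37^1, 37^2, ..., 37^{108} mod 109: [37, 61, 77, 15, 10, 43, 65, 7, 41, 100, 103, 105, 70, 83, 19, 49, 69, 46, 67, 81, 54, 36, 24, 16, 47, 104, 33, 22, 51, 34, 59, 3, 2, 74, 13, 45, 30, 20, 86, 21, 14, 82, 91, 97, 101, 31, 57, 38, 98, 29, 92, 25, 53, 108, 72, 48, 32, 94, 99, 66, 44, 102, 68, 9, 6, 4, 39, 26, 90, 60, 40, 63, 42, 28, 55, 73, 85, 93, 62, 5, 76, 87, 58, 75, 50, 106, 107, 35, 96, 64, 79, 89, 23, 88, 95, 27, 18, 12, 8, 78, 52, 71, 11, 80, 17, 84, 56, 1]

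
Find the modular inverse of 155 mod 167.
Since 167 is prime, by Fermat 155^(-1) ≡ 155^{165} ≡ 153 mod 167. Verify: 155 × 153 = 23715 ≡ 1 mod 167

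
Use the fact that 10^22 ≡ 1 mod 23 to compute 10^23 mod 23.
By Fermat: 10^{22} ≡ 1 mod 23. So 10^{23} = 10^{22} · 10^{1} ≡ 10^{1} ≡ 10 mod 23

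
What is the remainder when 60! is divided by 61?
By Wilson's theorem, (60)! ≡ -1 ≡ 60 (mod 61)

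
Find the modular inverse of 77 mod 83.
Since 83 is prime, by Fermat 77^(-1) ≡ 77^{81} ≡ 69 mod 83. Verify: 77 × 69 = 5313 ≡ 1 mod 83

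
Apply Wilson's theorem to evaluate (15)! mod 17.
(16)! = (15)! × (16) ≡ -1 mod 17. So (15)! ≡ -1 × (16)^(-1) ≡ (-1)×(-1) = 1 mod 17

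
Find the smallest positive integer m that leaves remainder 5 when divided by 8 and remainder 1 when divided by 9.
M = 8 × 9 = 72. M₁ = 9, y₁ ≡ 1 (mod 8). M₂ = 8, y₂ ≡ 8 (mod 9). m = 5×9×1 + 1×8×8 ≡ 37 (mod 72)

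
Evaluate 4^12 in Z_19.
By repeated squaring (mod 19): 4^{1}≡4, 4^{2}≡16, 4^{4}≡9, 4^{8}≡5. Then 4^{12} = 4^{8+4} ≡ 5 × 9 ≡ 7 (mod 19)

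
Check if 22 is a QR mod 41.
By Euler's criterion: 22^{20} ≡ 40 (mod 41). Since this equals -1 (≡ 40), 22 is not a QR.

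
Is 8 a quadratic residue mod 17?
By Euler's criterion: 8^{8} ≡ 1 mod 17. Since this equals 1, 8 is a QR.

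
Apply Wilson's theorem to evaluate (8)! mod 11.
(10)! = (8)! × (9) × (10) ≡ -1 mod 11. So (8)! ≡ -1 × [(10)(9)]^(-1) ≡ 5 mod 11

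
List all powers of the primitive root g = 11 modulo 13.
11^1, 11^2, ..., 11^{12} mod 13: [11, 4, 5, 3, 7, 12, 2, 9, 8, 10, 6, 1]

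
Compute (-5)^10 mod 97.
By repeated squaring mod 97: (-5)^{1}≡92, (-5)^{2}≡25, (-5)^{4}≡43, (-5)^{8}≡6. Then (-5)^{10} = (-5)^{8+2} ≡ 6 × 25 ≡ 53 mod 97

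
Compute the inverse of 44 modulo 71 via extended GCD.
Extended GCD: 44(21) + 71(-13) = 1. So 44^(-1) ≡ 21 mod 71. Verify: 44 × 21 = 924 ≡ 1 mod 71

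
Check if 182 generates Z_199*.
182^{33} ≡ 1 (mod 199) and 33 < 198, so ord_199(182) = 33 ≠ 198 and 182 is not a primitive root.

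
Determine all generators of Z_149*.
There are φ(148) = 72 primitive roots mod 149: {2, 3, 8, 10, 11, 12, 13, 14, 15, 18, 21, 23, 27, 32, 34, 38, 40, 41, 43, 48, 50, 51, 52, 55, 56, 57, 58, 59, 60, 62, 65, 66, 70, 71, 72, 74, 75, 77, 78, 79, 83, 84, 87, 89, 90, 91, 92, 93, 94, 97, 98, 99, 101, 106, 108, 109, 111, 115, 117, 122, 126, 128, 131, 134, 135, 136, 137, 138, 139, 141, 146, 147}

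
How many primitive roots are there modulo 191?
Number of primitive roots mod 191 = φ(p-1) = φ(190) = 72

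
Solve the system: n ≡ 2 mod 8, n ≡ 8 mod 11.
M = 8 × 11 = 88. M₁ = 11, y₁ ≡ 3 mod 8. M₂ = 8, y₂ ≡ 7 mod 11. n = 2×11×3 + 8×8×7 ≡ 74 mod 88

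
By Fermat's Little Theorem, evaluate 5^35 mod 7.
By Fermat: 5^{6} ≡ 1 mod 7. 35 = 5×6 + 5. So 5^{35} ≡ 5^{5} ≡ 3 mod 7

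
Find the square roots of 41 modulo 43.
The square roots of 41 mod 43 are 16 and 27. Verify: 16² = 256 ≡ 41 mod 43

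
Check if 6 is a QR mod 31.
By Euler's criterion: 6^{15} ≡ 30 (mod 31). Since this equals -1 (≡ 30), 6 is not a QR.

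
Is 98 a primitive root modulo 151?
98^{25} ≡ 1 (mod 151) and 25 < 150, so ord_151(98) = 25 ≠ 150 and 98 is not a primitive root.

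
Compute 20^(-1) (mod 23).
Since 23 is prime, by Fermat 20^(-1) ≡ 20^{21} ≡ 15 (mod 23). Verify: 20 × 15 = 300 ≡ 1 (mod 23)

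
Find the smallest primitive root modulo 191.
g = 19. For each prime q|190: 19^{95}≡190, 19^{38}≡39, 19^{10}≡52, none ≡ 1, so ord_191(19) = 190 and 19 is a primitive root.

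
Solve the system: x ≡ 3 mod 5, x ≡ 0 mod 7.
M = 5 × 7 = 35. M₁ = 7, y₁ ≡ 3 mod 5. M₂ = 5, y₂ ≡ 3 mod 7. x = 3×7×3 + 0×5×3 ≡ 28 mod 35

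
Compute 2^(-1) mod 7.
Since 7 is prime, by Fermat 2^(-1) ≡ 2^{5} ≡ 4 mod 7. Verify: 2 × 4 = 8 ≡ 1 mod 7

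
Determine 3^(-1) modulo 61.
Since 61 is prime, by Fermat 3^(-1) ≡ 3^{59} ≡ 41 (mod 61). Verify: 3 × 41 = 123 ≡ 1 (mod 61)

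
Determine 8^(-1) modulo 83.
Since 83 is prime, by Fermat 8^(-1) ≡ 8^{81} ≡ 52 mod 83. Verify: 8 × 52 = 416 ≡ 1 mod 83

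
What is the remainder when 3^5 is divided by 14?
By repeated squaring (mod 14): 3^{1}≡3, 3^{2}≡9, 3^{4}≡11. Then 3^{5} = 3^{4+1} ≡ 11 × 3 ≡ 5 (mod 14)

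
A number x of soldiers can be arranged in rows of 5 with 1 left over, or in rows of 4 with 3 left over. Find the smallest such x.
M = 5 × 4 = 20. M₁ = 4, y₁ ≡ 4 mod 5. M₂ = 5, y₂ ≡ 1 mod 4. x = 1×4×4 + 3×5×1 ≡ 11 mod 20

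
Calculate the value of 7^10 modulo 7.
By repeated squaring mod 7: 7^{1}≡0, 7^{2}≡0, 7^{4}≡0, 7^{8}≡0. Then 7^{10} = 7^{8+2} ≡ 0 × 0 ≡ 0 mod 7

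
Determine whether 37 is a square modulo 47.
By Euler's criterion: 37^{23} ≡ 1 mod 47. Since this equals 1, 37 is a QR.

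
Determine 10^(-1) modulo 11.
Since 11 is prime, by Fermat 10^(-1) ≡ 10^{9} ≡ 10 mod 11. Verify: 10 × 10 = 100 ≡ 1 mod 11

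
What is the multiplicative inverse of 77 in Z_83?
Since 83 is prime, by Fermat 77^(-1) ≡ 77^{81} ≡ 69 (mod 83). Verify: 77 × 69 = 5313 ≡ 1 (mod 83)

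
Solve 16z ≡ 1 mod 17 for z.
Since 17 is prime, by Fermat 16^(-1) ≡ 16^{15} ≡ 16 mod 17. Verify: 16 × 16 = 256 ≡ 1 mod 17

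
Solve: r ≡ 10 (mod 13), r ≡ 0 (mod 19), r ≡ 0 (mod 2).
M = 13 × 19 × 2 = 494. M₁ = 38, y₁ ≡ 12 (mod 13). M₂ = 26, y₂ ≡ 11 (mod 19). M₃ = 247, y₃ ≡ 1 (mod 2). r = 10×38×12 + 0×26×11 + 0×247×1 ≡ 114 (mod 494)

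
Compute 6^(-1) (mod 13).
Since 13 is prime, by Fermat 6^(-1) ≡ 6^{11} ≡ 11 (mod 13). Verify: 6 × 11 = 66 ≡ 1 (mod 13)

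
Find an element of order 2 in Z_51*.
16 has order 2 mod 51 since 16^{2} ≡ 1 (mod 51) and no smaller power works.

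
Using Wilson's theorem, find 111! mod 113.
(112)! = (111)! × (112) ≡ -1 (mod 113). So (111)! ≡ -1 × (112)^(-1) ≡ (-1)×(-1) = 1 (mod 113)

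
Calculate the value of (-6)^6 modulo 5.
Using Fermat: (-6)^{4} ≡ 1 (mod 5). 6 ≡ 2 (mod 4). So (-6)^{6} ≡ (-6)^{2} ≡ 1 (mod 5)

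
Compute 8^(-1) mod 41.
Since 41 is prime, by Fermat 8^(-1) ≡ 8^{39} ≡ 36 mod 41. Verify: 8 × 36 = 288 ≡ 1 mod 41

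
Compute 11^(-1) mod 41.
Since 41 is prime, by Fermat 11^(-1) ≡ 11^{39} ≡ 15 mod 41. Verify: 11 × 15 = 165 ≡ 1 mod 41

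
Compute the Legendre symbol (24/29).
(24/29) = 24^{14} mod 29 = 1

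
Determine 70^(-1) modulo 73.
Since 73 is prime, by Fermat 70^(-1) ≡ 70^{71} ≡ 24 mod 73. Verify: 70 × 24 = 1680 ≡ 1 mod 73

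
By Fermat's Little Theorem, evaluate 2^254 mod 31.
By Fermat: 2^{30} ≡ 1 mod 31. 254 ≡ 14 mod 30. So 2^{254} ≡ 2^{14} ≡ 16 mod 31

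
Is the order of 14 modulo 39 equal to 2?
Powers of 14 mod 39: 14^1≡14, 14^2≡1. First k with 14^k≡1 is k=2. Yes, ord_39(14) = 2.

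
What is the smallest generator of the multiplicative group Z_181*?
g = 2. For each prime q|180: 2^{90}≡180, 2^{60}≡48, 2^{36}≡59, none ≡ 1, so ord_181(2) = 180 and 2 is a primitive root.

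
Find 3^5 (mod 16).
By repeated squaring (mod 16): 3^{1}≡3, 3^{2}≡9, 3^{4}≡1. Then 3^{5} = 3^{4+1} ≡ 1 × 3 ≡ 3 (mod 16)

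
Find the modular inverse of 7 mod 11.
Since 11 is prime, by Fermat 7^(-1) ≡ 7^{9} ≡ 8 mod 11. Verify: 7 × 8 = 56 ≡ 1 mod 11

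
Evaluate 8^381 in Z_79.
Using Fermat: 8^{78} ≡ 1 (mod 79). 381 ≡ 69 (mod 78). So 8^{381} ≡ 8^{69} ≡ 67 (mod 79)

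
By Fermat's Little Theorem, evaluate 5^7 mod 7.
By Fermat: 5^{6} ≡ 1 (mod 7). So 5^{7} = 5^{6} · 5^{1} ≡ 5^{1} ≡ 5 (mod 7)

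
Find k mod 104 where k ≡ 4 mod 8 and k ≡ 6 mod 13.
M = 8 × 13 = 104. M₁ = 13, y₁ ≡ 5 mod 8. M₂ = 8, y₂ ≡ 5 mod 13. k = 4×13×5 + 6×8×5 ≡ 84 mod 104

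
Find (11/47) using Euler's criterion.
(11/47) = 11^{23} mod 47 = -1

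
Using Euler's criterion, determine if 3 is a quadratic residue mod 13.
By Euler's criterion: 3^{6} ≡ 1 mod 13. Since this equals 1, 3 is a QR.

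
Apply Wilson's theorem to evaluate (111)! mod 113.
(112)! = (111)! × (112) ≡ -1 mod 113. So (111)! ≡ -1 × (112)^(-1) ≡ (-1)×(-1) = 1 mod 113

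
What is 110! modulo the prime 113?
(112)! = (110)! × (111) × (112) ≡ -1 (mod 113). So (110)! ≡ -1 × [(112)(111)]^(-1) ≡ 56 (mod 113)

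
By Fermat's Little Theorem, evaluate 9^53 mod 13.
By Fermat: 9^{12} ≡ 1 (mod 13). 53 = 4×12 + 5. So 9^{53} ≡ 9^{5} ≡ 3 (mod 13)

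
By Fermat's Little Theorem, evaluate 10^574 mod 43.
By Fermat: 10^{42} ≡ 1 mod 43. 574 ≡ 28 mod 42. So 10^{574} ≡ 10^{28} ≡ 6 mod 43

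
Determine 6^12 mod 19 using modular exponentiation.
By repeated squaring mod 19: 6^{1}≡6, 6^{2}≡17, 6^{4}≡4, 6^{8}≡16. Then 6^{12} = 6^{8+4} ≡ 16 × 4 ≡ 7 mod 19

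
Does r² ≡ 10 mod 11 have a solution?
By Euler's criterion: 10^{5} ≡ 10 mod 11. Since this equals -1 (≡ 10), 10 is not a QR.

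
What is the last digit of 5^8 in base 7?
Using Fermat: 5^{6} ≡ 1 (mod 7). 8 ≡ 2 (mod 6). So 5^{8} ≡ 5^{2} ≡ 4 (mod 7)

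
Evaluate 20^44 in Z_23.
Using Fermat: 20^{22} ≡ 1 mod 23. 44 ≡ 0 mod 22. So 20^{44} ≡ 20^{0} ≡ 1 mod 23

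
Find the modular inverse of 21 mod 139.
Since 139 is prime, by Fermat 21^(-1) ≡ 21^{137} ≡ 53 (mod 139). Verify: 21 × 53 = 1113 ≡ 1 (mod 139)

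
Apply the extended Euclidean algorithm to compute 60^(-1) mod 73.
Extended GCD: 60(28) + 73(-23) = 1. So 60^(-1) ≡ 28 (mod 73). Verify: 60 × 28 = 1680 ≡ 1 (mod 73)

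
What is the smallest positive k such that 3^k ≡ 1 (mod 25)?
Powers of 3 mod 25: 3^1≡3, 3^2≡9, 3^3≡2, 3^4≡6, 3^5≡18, 3^6≡4, 3^7≡12, 3^8≡11, 3^9≡8, 3^10≡24, 3^11≡22, 3^12≡16, 3^13≡23, 3^14≡19, 3^15≡7, 3^16≡21, 3^17≡13, 3^18≡14, 3^19≡17, 3^20≡1. ord_25(3) = 20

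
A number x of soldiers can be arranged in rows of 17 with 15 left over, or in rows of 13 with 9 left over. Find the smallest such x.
M = 17 × 13 = 221. M₁ = 13, y₁ ≡ 4 mod 17. M₂ = 17, y₂ ≡ 10 mod 13. x = 15×13×4 + 9×17×10 ≡ 100 mod 221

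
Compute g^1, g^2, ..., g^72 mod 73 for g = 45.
45^1, 45^2, ..., 45^{72} mod 73: [45, 54, 21, 69, 39, 3, 62, 16, 63, 61, 44, 9, 40, 48, 43, 37, 59, 27, 47, 71, 56, 38, 31, 8, 68, 67, 22, 41, 20, 24, 58, 55, 66, 50, 60, 72, 28, 19, 52, 4, 34, 70, 11, 57, 10, 12, 29, 64, 33, 25, 30, 36, 14, 46, 26, 2, 17, 35, 42, 65, 5, 6, 51, 32, 53, 49, 15, 18, 7, 23, 13, 1]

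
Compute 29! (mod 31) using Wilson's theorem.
(30)! = (29)! × (30) ≡ -1 (mod 31). So (29)! ≡ -1 × (30)^(-1) ≡ (-1)×(-1) = 1 (mod 31)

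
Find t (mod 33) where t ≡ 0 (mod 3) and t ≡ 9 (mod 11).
M = 3 × 11 = 33. M₁ = 11, y₁ ≡ 2 (mod 3). M₂ = 3, y₂ ≡ 4 (mod 11). t = 0×11×2 + 9×3×4 ≡ 9 (mod 33)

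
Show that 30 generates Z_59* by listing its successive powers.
30^1, 30^2, ..., 30^{58} mod 59: [30, 15, 37, 48, 24, 12, 6, 3, 31, 45, 52, 26, 13, 36, 18, 9, 34, 17, 38, 19, 39, 49, 54, 27, 43, 51, 55, 57, 58, 29, 44, 22, 11, 35, 47, 53, 56, 28, 14, 7, 33, 46, 23, 41, 50, 25, 42, 21, 40, 20, 10, 5, 32, 16, 8, 4, 2, 1]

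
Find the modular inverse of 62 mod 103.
Since 103 is prime, by Fermat 62^(-1) ≡ 62^{101} ≡ 5 (mod 103). Verify: 62 × 5 = 310 ≡ 1 (mod 103)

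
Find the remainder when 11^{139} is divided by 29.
By Fermat: 11^{28} ≡ 1 (mod 29). 139 = 4×28 + 27. So 11^{139} ≡ 11^{27} ≡ 8 (mod 29)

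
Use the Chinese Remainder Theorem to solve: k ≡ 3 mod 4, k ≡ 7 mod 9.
M = 4 × 9 = 36. M₁ = 9, y₁ ≡ 1 mod 4. M₂ = 4, y₂ ≡ 7 mod 9. k = 3×9×1 + 7×4×7 ≡ 7 mod 36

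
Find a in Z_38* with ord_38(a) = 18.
3 has order 18 mod 38 since 3^{18} ≡ 1 (mod 38) and no smaller power works.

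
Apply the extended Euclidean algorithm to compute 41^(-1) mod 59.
Extended GCD: 41(-23) + 59(16) = 1. So 41^(-1) ≡ -23 ≡ 36 mod 59. Verify: 41 × 36 = 1476 ≡ 1 mod 59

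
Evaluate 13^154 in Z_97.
Using Fermat: 13^{96} ≡ 1 (mod 97). 154 ≡ 58 (mod 96). So 13^{154} ≡ 13^{58} ≡ 53 (mod 97)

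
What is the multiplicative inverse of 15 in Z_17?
Since 17 is prime, by Fermat 15^(-1) ≡ 15^{15} ≡ 8 mod 17. Verify: 15 × 8 = 120 ≡ 1 mod 17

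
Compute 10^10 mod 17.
By repeated squaring mod 17: 10^{1}≡10, 10^{2}≡15, 10^{4}≡4, 10^{8}≡16. Then 10^{10} = 10^{8+2} ≡ 16 × 15 ≡ 2 mod 17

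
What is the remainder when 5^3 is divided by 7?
5^{3} = 125 ≡ 6 mod 7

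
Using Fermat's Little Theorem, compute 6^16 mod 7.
By Fermat: 6^{6} ≡ 1 (mod 7). 16 = 2×6 + 4. So 6^{16} ≡ 6^{4} ≡ 1 (mod 7)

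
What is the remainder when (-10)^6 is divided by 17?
By repeated squaring (mod 17): (-10)^{1}≡7, (-10)^{2}≡15, (-10)^{4}≡4. Then (-10)^{6} = (-10)^{4+2} ≡ 4 × 15 ≡ 9 (mod 17)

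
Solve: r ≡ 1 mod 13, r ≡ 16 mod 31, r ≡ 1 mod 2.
M = 13 × 31 × 2 = 806. M₁ = 62, y₁ ≡ 4 mod 13. M₂ = 26, y₂ ≡ 6 mod 31. M₃ = 403, y₃ ≡ 1 mod 2. r = 1×62×4 + 16×26×6 + 1×403×1 ≡ 729 mod 806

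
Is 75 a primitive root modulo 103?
ord_103(75) divides 102. For each prime q|102: 75^{51}≡102, 75^{34}≡46, 75^{6}≡66, none ≡ 1. So 75 has order 102 and is a primitive root mod 103.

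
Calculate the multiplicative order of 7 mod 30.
Powers of 7 mod 30: 7^1≡7, 7^2≡19, 7^3≡13, 7^4≡1. So the order of 7 is 4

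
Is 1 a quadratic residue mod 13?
By Euler's criterion: 1^{6} ≡ 1 (mod 13). Since this equals 1, 1 is a QR.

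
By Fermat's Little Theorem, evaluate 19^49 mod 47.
By Fermat: 19^{46} ≡ 1 (mod 47). So 19^{49} = 19^{46} · 19^{3} ≡ 19^{3} ≡ 44 (mod 47)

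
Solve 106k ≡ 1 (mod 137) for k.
Since 137 is prime, by Fermat 106^(-1) ≡ 106^{135} ≡ 53 (mod 137). Verify: 106 × 53 = 5618 ≡ 1 (mod 137)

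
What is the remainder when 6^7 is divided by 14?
By repeated squaring mod 14: 6^{1}≡6, 6^{2}≡8, 6^{4}≡8. Then 6^{7} = 6^{4+2+1} ≡ 8 × 8 × 6 ≡ 6 mod 14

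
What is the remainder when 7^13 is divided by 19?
By repeated squaring mod 19: 7^{1}≡7, 7^{2}≡11, 7^{4}≡7, 7^{8}≡11. Then 7^{13} = 7^{8+4+1} ≡ 11 × 7 × 7 ≡ 7 mod 19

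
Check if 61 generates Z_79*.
61^{26} ≡ 1 mod 79 and 26 < 78, so ord_79(61) = 26 ≠ 78 and 61 is not a primitive root.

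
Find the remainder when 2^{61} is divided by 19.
By Fermat: 2^{18} ≡ 1 mod 19. 61 = 3×18 + 7. So 2^{61} ≡ 2^{7} ≡ 14 mod 19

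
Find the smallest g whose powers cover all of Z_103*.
g = 5. For each prime q|102: 5^{51}≡102, 5^{34}≡56, 5^{6}≡72, none ≡ 1, so ord_103(5) = 102 and 5 is a primitive root.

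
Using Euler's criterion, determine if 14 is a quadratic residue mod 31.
By Euler's criterion: 14^{15} ≡ 1 mod 31. Since this equals 1, 14 is a QR.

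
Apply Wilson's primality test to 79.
(78)! mod 79 = 78. Since 78 ≡ -1 (mod 79), 79 is prime.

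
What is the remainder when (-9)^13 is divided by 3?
By repeated squaring (mod 3): (-9)^{1}≡0, (-9)^{2}≡0, (-9)^{4}≡0, (-9)^{8}≡0. Then (-9)^{13} = (-9)^{8+4+1} ≡ 0 × 0 × 0 ≡ 0 (mod 3)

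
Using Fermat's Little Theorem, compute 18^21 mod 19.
By Fermat: 18^{18} ≡ 1 mod 19. So 18^{21} = 18^{18} · 18^{3} ≡ 18^{3} ≡ 18 mod 19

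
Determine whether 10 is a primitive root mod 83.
10^{41} ≡ 1 mod 83 and 41 < 82, so ord_83(10) = 41 ≠ 82 and 10 is not a primitive root.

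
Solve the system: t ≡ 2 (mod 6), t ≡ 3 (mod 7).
M = 6 × 7 = 42. M₁ = 7, y₁ ≡ 1 (mod 6). M₂ = 6, y₂ ≡ 6 (mod 7). t = 2×7×1 + 3×6×6 ≡ 38 (mod 42)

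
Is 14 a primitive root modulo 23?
ord_23(14) divides 22. For each prime q|22: 14^{11}≡22, 14^{2}≡12, none ≡ 1. So 14 has order 22 and is a primitive root mod 23.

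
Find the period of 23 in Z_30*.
Powers of 23 mod 30: 23^1≡23, 23^2≡19, 23^3≡17, 23^4≡1. ord_30(23) = 4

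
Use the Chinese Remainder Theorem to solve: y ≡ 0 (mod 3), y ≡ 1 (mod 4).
M = 3 × 4 = 12. M₁ = 4, y₁ ≡ 1 (mod 3). M₂ = 3, y₂ ≡ 3 (mod 4). y = 0×4×1 + 1×3×3 ≡ 9 (mod 12)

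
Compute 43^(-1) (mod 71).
Since 71 is prime, by Fermat 43^(-1) ≡ 43^{69} ≡ 38 (mod 71). Verify: 43 × 38 = 1634 ≡ 1 (mod 71)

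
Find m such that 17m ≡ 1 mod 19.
Since 19 is prime, by Fermat 17^(-1) ≡ 17^{17} ≡ 9 mod 19. Verify: 17 × 9 = 153 ≡ 1 mod 19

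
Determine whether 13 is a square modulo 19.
By Euler's criterion: 13^{9} ≡ 18 mod 19. Since this equals -1 (≡ 18), 13 is not a QR.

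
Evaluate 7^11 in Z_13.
By repeated squaring (mod 13): 7^{1}≡7, 7^{2}≡10, 7^{4}≡9, 7^{8}≡3. Then 7^{11} = 7^{8+2+1} ≡ 3 × 10 × 7 ≡ 2 (mod 13)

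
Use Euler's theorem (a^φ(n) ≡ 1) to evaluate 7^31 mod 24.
By Euler: 7^{8} ≡ 1 mod 24 since gcd(7, 24) = 1. 31 = 3×8 + 7. So 7^{31} ≡ 7^{7} ≡ 7 mod 24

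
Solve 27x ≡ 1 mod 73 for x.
Since 73 is prime, by Fermat 27^(-1) ≡ 27^{71} ≡ 46 mod 73. Verify: 27 × 46 = 1242 ≡ 1 mod 73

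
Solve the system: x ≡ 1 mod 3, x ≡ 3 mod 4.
M = 3 × 4 = 12. M₁ = 4, y₁ ≡ 1 mod 3. M₂ = 3, y₂ ≡ 3 mod 4. x = 1×4×1 + 3×3×3 ≡ 7 mod 12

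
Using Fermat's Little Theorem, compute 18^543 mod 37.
By Fermat: 18^{36} ≡ 1 mod 37. 543 ≡ 3 mod 36. So 18^{543} ≡ 18^{3} ≡ 23 mod 37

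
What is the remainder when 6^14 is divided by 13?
Using Fermat: 6^{12} ≡ 1 (mod 13). 14 ≡ 2 (mod 12). So 6^{14} ≡ 6^{2} ≡ 10 (mod 13)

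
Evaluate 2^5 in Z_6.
By repeated squaring mod 6: 2^{1}≡2, 2^{2}≡4, 2^{4}≡4. Then 2^{5} = 2^{4+1} ≡ 4 × 2 ≡ 2 mod 6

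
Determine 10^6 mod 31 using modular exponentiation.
By repeated squaring (mod 31): 10^{1}≡10, 10^{2}≡7, 10^{4}≡18. Then 10^{6} = 10^{4+2} ≡ 18 × 7 ≡ 2 (mod 31)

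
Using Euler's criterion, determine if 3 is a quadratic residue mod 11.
By Euler's criterion: 3^{5} ≡ 1 (mod 11). Since this equals 1, 3 is a QR.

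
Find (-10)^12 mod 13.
Using Fermat: (-10)^{12} ≡ 1 mod 13. 12 ≡ 0 mod 12. So (-10)^{12} ≡ (-10)^{0} ≡ 1 mod 13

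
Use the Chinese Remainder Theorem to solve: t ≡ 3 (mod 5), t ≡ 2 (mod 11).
M = 5 × 11 = 55. M₁ = 11, y₁ ≡ 1 (mod 5). M₂ = 5, y₂ ≡ 9 (mod 11). t = 3×11×1 + 2×5×9 ≡ 13 (mod 55)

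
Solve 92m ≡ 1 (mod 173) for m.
Since 173 is prime, by Fermat 92^(-1) ≡ 92^{171} ≡ 126 (mod 173). Verify: 92 × 126 = 11592 ≡ 1 (mod 173)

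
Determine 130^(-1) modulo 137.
Since 137 is prime, by Fermat 130^(-1) ≡ 130^{135} ≡ 39 (mod 137). Verify: 130 × 39 = 5070 ≡ 1 (mod 137)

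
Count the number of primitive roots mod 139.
Number of primitive roots mod 139 = φ(p-1) = φ(138) = 44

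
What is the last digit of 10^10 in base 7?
Using Fermat: 10^{6} ≡ 1 mod 7. 10 ≡ 4 mod 6. So 10^{10} ≡ 10^{4} ≡ 4 mod 7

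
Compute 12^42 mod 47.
By repeated squaring (mod 47): 12^{1}≡12, 12^{2}≡3, 12^{4}≡9, 12^{8}≡34, 12^{16}≡28, 12^{32}≡32. Then 12^{42} = 12^{32+8+2} ≡ 32 × 34 × 3 ≡ 21 (mod 47)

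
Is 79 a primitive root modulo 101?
79^{25} ≡ 1 (mod 101) and 25 < 100, so ord_101(79) = 25 ≠ 100 and 79 is not a primitive root.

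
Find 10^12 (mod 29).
By repeated squaring (mod 29): 10^{1}≡10, 10^{2}≡13, 10^{4}≡24, 10^{8}≡25. Then 10^{12} = 10^{8+4} ≡ 25 × 24 ≡ 20 (mod 29)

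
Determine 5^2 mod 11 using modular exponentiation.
5^{2} = 25 ≡ 3 mod 11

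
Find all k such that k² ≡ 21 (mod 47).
The square roots of 21 mod 47 are 16 and 31. Verify: 16² = 256 ≡ 21 (mod 47)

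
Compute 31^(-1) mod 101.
Since 101 is prime, by Fermat 31^(-1) ≡ 31^{99} ≡ 88 mod 101. Verify: 31 × 88 = 2728 ≡ 1 mod 101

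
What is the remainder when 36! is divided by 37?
By Wilson's theorem, (36)! ≡ -1 ≡ 36 mod 37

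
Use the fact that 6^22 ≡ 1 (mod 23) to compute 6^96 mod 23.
By Fermat: 6^{22} ≡ 1 (mod 23). 96 = 4×22 + 8. So 6^{96} ≡ 6^{8} ≡ 18 (mod 23)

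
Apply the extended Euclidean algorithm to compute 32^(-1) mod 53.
Extended GCD: 32(5) + 53(-3) = 1. So 32^(-1) ≡ 5 mod 53. Verify: 32 × 5 = 160 ≡ 1 mod 53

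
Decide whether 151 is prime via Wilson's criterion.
(150)! mod 151 = 150. Since 150 ≡ -1 (mod 151), 151 is prime.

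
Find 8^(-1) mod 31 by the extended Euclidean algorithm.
Extended GCD: 8(4) + 31(-1) = 1. So 8^(-1) ≡ 4 mod 31. Verify: 8 × 4 = 32 ≡ 1 mod 31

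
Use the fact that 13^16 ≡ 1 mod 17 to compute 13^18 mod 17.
By Fermat: 13^{16} ≡ 1 mod 17. So 13^{18} = 13^{16} · 13^{2} ≡ 13^{2} ≡ 16 mod 17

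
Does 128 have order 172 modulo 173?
ord_173(128) divides 172. For each prime q|172: 128^{86}≡172, 128^{4}≡6, none ≡ 1. So 128 has order 172 and is a primitive root mod 173.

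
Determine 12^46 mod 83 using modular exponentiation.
By repeated squaring mod 83: 12^{1}≡12, 12^{2}≡61, 12^{4}≡69, 12^{8}≡30, 12^{16}≡70, 12^{32}≡3. Then 12^{46} = 12^{32+8+4+2} ≡ 3 × 30 × 69 × 61 ≡ 81 mod 83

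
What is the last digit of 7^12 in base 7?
By repeated squaring (mod 7): 7^{1}≡0, 7^{2}≡0, 7^{4}≡0, 7^{8}≡0. Then 7^{12} = 7^{8+4} ≡ 0 × 0 ≡ 0 (mod 7)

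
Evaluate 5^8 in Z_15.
By repeated squaring mod 15: 5^{1}≡5, 5^{2}≡10, 5^{4}≡10, 5^{8}≡10. So 5^{8} ≡ 10 mod 15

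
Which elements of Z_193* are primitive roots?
There are φ(192) = 64 primitive roots mod 193: {5, 10, 15, 17, 19, 22, 26, 30, 34, 37, 38, 40, 41, 44, 45, 47, 51, 52, 53, 57, 58, 61, 66, 70, 73, 77, 78, 79, 80, 82, 90, 91, 102, 103, 111, 113, 114, 115, 116, 120, 123, 127, 132, 135, 136, 140, 141, 142, 146, 148, 149, 152, 153, 155, 156, 159, 163, 167, 171, 174, 176, 178, 183, 188}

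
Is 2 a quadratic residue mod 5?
By Euler's criterion: 2^{2} ≡ 4 (mod 5). Since this equals -1 (≡ 4), 2 is not a QR.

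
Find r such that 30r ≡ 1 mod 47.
Since 47 is prime, by Fermat 30^(-1) ≡ 30^{45} ≡ 11 mod 47. Verify: 30 × 11 = 330 ≡ 1 mod 47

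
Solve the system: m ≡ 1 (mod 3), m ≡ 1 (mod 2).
M = 3 × 2 = 6. M₁ = 2, y₁ ≡ 2 (mod 3). M₂ = 3, y₂ ≡ 1 (mod 2). m = 1×2×2 + 1×3×1 ≡ 1 (mod 6)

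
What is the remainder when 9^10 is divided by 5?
Using Fermat: 9^{4} ≡ 1 (mod 5). 10 ≡ 2 (mod 4). So 9^{10} ≡ 9^{2} ≡ 1 (mod 5)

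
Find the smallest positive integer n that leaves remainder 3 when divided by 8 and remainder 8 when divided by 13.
M = 8 × 13 = 104. M₁ = 13, y₁ ≡ 5 (mod 8). M₂ = 8, y₂ ≡ 5 (mod 13). n = 3×13×5 + 8×8×5 ≡ 99 (mod 104)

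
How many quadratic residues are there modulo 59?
For prime 59, there are (p-1)/2 = (59-1)/2 = 29 quadratic residues (excluding 0).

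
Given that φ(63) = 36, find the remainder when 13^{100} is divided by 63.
By Euler: 13^{36} ≡ 1 mod 63 since gcd(13, 63) = 1. 100 = 2×36 + 28. So 13^{100} ≡ 13^{28} ≡ 22 mod 63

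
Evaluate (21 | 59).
(21/59) = 21^{29} mod 59 = 1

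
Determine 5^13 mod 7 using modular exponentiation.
Using Fermat: 5^{6} ≡ 1 (mod 7). 13 ≡ 1 (mod 6). So 5^{13} ≡ 5^{1} ≡ 5 (mod 7)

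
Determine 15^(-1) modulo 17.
Since 17 is prime, by Fermat 15^(-1) ≡ 15^{15} ≡ 8 mod 17. Verify: 15 × 8 = 120 ≡ 1 mod 17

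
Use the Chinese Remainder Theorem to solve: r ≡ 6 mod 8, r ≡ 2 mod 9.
M = 8 × 9 = 72. M₁ = 9, y₁ ≡ 1 mod 8. M₂ = 8, y₂ ≡ 8 mod 9. r = 6×9×1 + 2×8×8 ≡ 38 mod 72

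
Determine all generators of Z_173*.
There are φ(172) = 84 primitive roots mod 173: {2, 3, 5, 7, 8, 11, 12, 17, 18, 19, 20, 26, 27, 28, 30, 32, 39, 42, 44, 45, 46, 48, 50, 53, 58, 59, 61, 62, 63, 65, 66, 68, 69, 70, 71, 72, 74, 75, 76, 79, 82, 86, 87, 91, 94, 97, 98, 99, 101, 102, 103, 104, 105, 107, 108, 110, 111, 112, 114, 115, 120, 123, 125, 127, 128, 129, 131, 134, 141, 143, 145, 146, 147, 153, 154, 155, 156, 161, 162, 165, 166, 168, 170, 171}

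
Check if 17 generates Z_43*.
17^{21} ≡ 1 mod 43 and 21 < 42, so ord_43(17) = 21 ≠ 42 and 17 is not a primitive root.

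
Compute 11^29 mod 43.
By repeated squaring mod 43: 11^{1}≡11, 11^{2}≡35, 11^{4}≡21, 11^{8}≡11, 11^{16}≡35. Then 11^{29} = 11^{16+8+4+1} ≡ 35 × 11 × 21 × 11 ≡ 11 mod 43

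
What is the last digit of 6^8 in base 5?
Using Fermat: 6^{4} ≡ 1 (mod 5). 8 ≡ 0 (mod 4). So 6^{8} ≡ 6^{0} ≡ 1 (mod 5)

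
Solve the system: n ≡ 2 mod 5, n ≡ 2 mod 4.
M = 5 × 4 = 20. M₁ = 4, y₁ ≡ 4 mod 5. M₂ = 5, y₂ ≡ 1 mod 4. n = 2×4×4 + 2×5×1 ≡ 2 mod 20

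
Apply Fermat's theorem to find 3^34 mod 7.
By Fermat: 3^{6} ≡ 1 mod 7. 34 = 5×6 + 4. So 3^{34} ≡ 3^{4} ≡ 4 mod 7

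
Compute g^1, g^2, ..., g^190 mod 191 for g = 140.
140^1, 140^2, ..., 140^{190} mod 191: [140, 118, 94, 172, 14, 50, 124, 170, 116, 5, 127, 17, 88, 96, 70, 59, 47, 86, 7, 25, 62, 85, 58, 98, 159, 104, 44, 48, 35, 125, 119, 43, 99, 108, 31, 138, 29, 49, 175, 52, 22, 24, 113, 158, 155, 117, 145, 54, 111, 69, 110, 120, 183, 26, 11, 12, 152, 79, 173, 154, 168, 27, 151, 130, 55, 60, 187, 13, 101, 6, 76, 135, 182, 77, 84, 109, 171, 65, 123, 30, 189, 102, 146, 3, 38, 163, 91, 134, 42, 150, 181, 128, 157, 15, 190, 51, 73, 97, 19, 177, 141, 67, 21, 75, 186, 64, 174, 103, 95, 121, 132, 144, 105, 184, 166, 129, 106, 133, 93, 32, 87, 147, 143, 156, 66, 72, 148, 92, 83, 160, 53, 162, 142, 16, 139, 169, 167, 78, 33, 36, 74, 46, 137, 80, 122, 81, 71, 8, 165, 180, 179, 39, 112, 18, 37, 23, 164, 40, 61, 136, 131, 4, 178, 90, 185, 115, 56, 9, 114, 107, 82, 20, 126, 68, 161, 2, 89, 45, 188, 153, 28, 100, 57, 149, 41, 10, 63, 34, 176, 1]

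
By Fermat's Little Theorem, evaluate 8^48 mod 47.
By Fermat: 8^{46} ≡ 1 (mod 47). So 8^{48} = 8^{46} · 8^{2} ≡ 8^{2} ≡ 17 (mod 47)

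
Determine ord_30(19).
Powers of 19 mod 30: 19^1≡19, 19^2≡1. Order = 2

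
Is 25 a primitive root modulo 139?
25^{69} ≡ 1 (mod 139) and 69 < 138, so ord_139(25) = 69 ≠ 138 and 25 is not a primitive root.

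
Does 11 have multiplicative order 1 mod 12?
Powers of 11 mod 12: 11^1≡11, 11^2≡1. 11^1≡11≢1, so ord ≠ 1. No, the actual order is 2.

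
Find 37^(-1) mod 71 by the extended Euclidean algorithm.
Extended GCD: 37(-23) + 71(12) = 1. So 37^(-1) ≡ -23 ≡ 48 mod 71. Verify: 37 × 48 = 1776 ≡ 1 mod 71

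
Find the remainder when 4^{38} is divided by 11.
By Fermat: 4^{10} ≡ 1 (mod 11). 38 = 3×10 + 8. So 4^{38} ≡ 4^{8} ≡ 9 (mod 11)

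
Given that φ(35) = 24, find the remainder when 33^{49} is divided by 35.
By Euler: 33^{24} ≡ 1 (mod 35) since gcd(33, 35) = 1. 49 = 2×24 + 1. So 33^{49} ≡ 33^{1} ≡ 33 (mod 35)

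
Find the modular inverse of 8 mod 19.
Since 19 is prime, by Fermat 8^(-1) ≡ 8^{17} ≡ 12 (mod 19). Verify: 8 × 12 = 96 ≡ 1 (mod 19)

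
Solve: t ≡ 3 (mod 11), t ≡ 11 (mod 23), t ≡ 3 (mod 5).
M = 11 × 23 × 5 = 1265. M₁ = 115, y₁ ≡ 9 (mod 11). M₂ = 55, y₂ ≡ 18 (mod 23). M₃ = 253, y₃ ≡ 2 (mod 5). t = 3×115×9 + 11×55×18 + 3×253×2 ≡ 333 (mod 1265)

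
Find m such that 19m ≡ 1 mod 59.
Since 59 is prime, by Fermat 19^(-1) ≡ 19^{57} ≡ 28 mod 59. Verify: 19 × 28 = 532 ≡ 1 mod 59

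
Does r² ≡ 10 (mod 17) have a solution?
By Euler's criterion: 10^{8} ≡ 16 (mod 17). Since this equals -1 (≡ 16), 10 is not a QR.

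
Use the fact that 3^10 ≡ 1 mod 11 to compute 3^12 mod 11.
By Fermat: 3^{10} ≡ 1 mod 11. So 3^{12} = 3^{10} · 3^{2} ≡ 3^{2} ≡ 9 mod 11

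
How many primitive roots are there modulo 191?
A prime p has φ(p-1) primitive roots; here φ(190) = 72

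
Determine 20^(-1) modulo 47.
Since 47 is prime, by Fermat 20^(-1) ≡ 20^{45} ≡ 40 mod 47. Verify: 20 × 40 = 800 ≡ 1 mod 47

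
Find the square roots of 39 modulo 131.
The square roots of 39 mod 131 are 63 and 68. Verify: 63² = 3969 ≡ 39 mod 131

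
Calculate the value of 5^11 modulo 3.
Using Fermat: 5^{2} ≡ 1 mod 3. 11 ≡ 1 mod 2. So 5^{11} ≡ 5^{1} ≡ 2 mod 3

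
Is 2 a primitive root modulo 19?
ord_19(2) divides 18. For each prime q|18: 2^{9}≡18, 2^{6}≡7, none ≡ 1. So 2 has order 18 and is a primitive root mod 19.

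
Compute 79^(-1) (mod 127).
Since 127 is prime, by Fermat 79^(-1) ≡ 79^{125} ≡ 82 (mod 127). Verify: 79 × 82 = 6478 ≡ 1 (mod 127)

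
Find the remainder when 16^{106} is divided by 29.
By Fermat: 16^{28} ≡ 1 mod 29. 106 = 3×28 + 22. So 16^{106} ≡ 16^{22} ≡ 16 mod 29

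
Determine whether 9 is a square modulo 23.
By Euler's criterion: 9^{11} ≡ 1 (mod 23). Since this equals 1, 9 is a QR.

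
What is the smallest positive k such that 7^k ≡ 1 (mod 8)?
Powers of 7 mod 8: 7^1≡7, 7^2≡1. ord_8(7) = 2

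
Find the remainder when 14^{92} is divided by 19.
By Fermat: 14^{18} ≡ 1 (mod 19). 92 = 5×18 + 2. So 14^{92} ≡ 14^{2} ≡ 6 (mod 19)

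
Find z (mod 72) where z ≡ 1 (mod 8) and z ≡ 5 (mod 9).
M = 8 × 9 = 72. M₁ = 9, y₁ ≡ 1 (mod 8). M₂ = 8, y₂ ≡ 8 (mod 9). z = 1×9×1 + 5×8×8 ≡ 41 (mod 72)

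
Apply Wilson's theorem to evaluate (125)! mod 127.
(126)! = (125)! × (126) ≡ -1 mod 127. So (125)! ≡ -1 × (126)^(-1) ≡ (-1)×(-1) = 1 mod 127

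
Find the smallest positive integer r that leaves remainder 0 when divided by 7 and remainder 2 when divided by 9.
M = 7 × 9 = 63. M₁ = 9, y₁ ≡ 4 mod 7. M₂ = 7, y₂ ≡ 4 mod 9. r = 0×9×4 + 2×7×4 ≡ 56 mod 63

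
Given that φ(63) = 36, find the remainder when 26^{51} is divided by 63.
By Euler: 26^{36} ≡ 1 mod 63 since gcd(26, 63) = 1. 51 = 1×36 + 15. So 26^{51} ≡ 26^{15} ≡ 62 mod 63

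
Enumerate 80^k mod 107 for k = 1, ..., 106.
80^1, 80^2, ..., 80^{106} mod 107: [80, 87, 5, 79, 7, 25, 74, 35, 18, 49, 68, 90, 31, 19, 22, 48, 95, 3, 26, 47, 15, 23, 21, 75, 8, 105, 54, 40, 97, 56, 93, 57, 66, 37, 71, 9, 78, 34, 45, 69, 63, 11, 24, 101, 55, 13, 77, 61, 65, 64, 91, 4, 106, 27, 20, 102, 28, 100, 82, 33, 72, 89, 58, 39, 17, 76, 88, 85, 59, 12, 104, 81, 60, 92, 84, 86, 32, 99, 2, 53, 67, 10, 51, 14, 50, 41, 70, 36, 98, 29, 73, 62, 38, 44, 96, 83, 6, 52, 94, 30, 46, 42, 43, 16, 103, 1]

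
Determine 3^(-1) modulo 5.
Since 5 is prime, by Fermat 3^(-1) ≡ 3^{3} ≡ 2 (mod 5). Verify: 3 × 2 = 6 ≡ 1 (mod 5)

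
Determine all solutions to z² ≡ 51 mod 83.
The square roots of 51 mod 83 are 36 and 47. Verify: 36² = 1296 ≡ 51 mod 83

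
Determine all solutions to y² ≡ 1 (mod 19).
The square roots of 1 mod 19 are 1 and 18. Verify: 1² = 1 ≡ 1 (mod 19)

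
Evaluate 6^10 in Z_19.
By repeated squaring mod 19: 6^{1}≡6, 6^{2}≡17, 6^{4}≡4, 6^{8}≡16. Then 6^{10} = 6^{8+2} ≡ 16 × 17 ≡ 6 mod 19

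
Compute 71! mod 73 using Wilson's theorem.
(72)! = (71)! × (72) ≡ -1 mod 73. So (71)! ≡ -1 × (72)^(-1) ≡ (-1)×(-1) = 1 mod 73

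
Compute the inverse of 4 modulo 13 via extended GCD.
Extended GCD: 4(-3) + 13(1) = 1. So 4^(-1) ≡ -3 ≡ 10 mod 13. Verify: 4 × 10 = 40 ≡ 1 mod 13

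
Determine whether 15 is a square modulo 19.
By Euler's criterion: 15^{9} ≡ 18 (mod 19). Since this equals -1 (≡ 18), 15 is not a QR.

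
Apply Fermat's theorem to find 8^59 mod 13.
By Fermat: 8^{12} ≡ 1 mod 13. 59 = 4×12 + 11. So 8^{59} ≡ 8^{11} ≡ 5 mod 13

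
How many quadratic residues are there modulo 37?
For prime 37, there are (p-1)/2 = (37-1)/2 = 18 quadratic residues (excluding 0).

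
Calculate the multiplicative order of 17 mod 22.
Powers of 17 mod 22: 17^1≡17, 17^2≡3, 17^3≡7, 17^4≡9, 17^5≡21, 17^6≡5, 17^7≡19, 17^8≡15, 17^9≡13, 17^10≡1. So the order of 17 is 10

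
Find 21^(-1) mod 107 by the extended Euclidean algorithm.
Extended GCD: 21(51) + 107(-10) = 1. So 21^(-1) ≡ 51 mod 107. Verify: 21 × 51 = 1071 ≡ 1 mod 107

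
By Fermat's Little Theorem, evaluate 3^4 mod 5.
By Fermat's Little Theorem, 3^{4} ≡ 1 (mod 5) since 5 is prime and gcd(3, 5) = 1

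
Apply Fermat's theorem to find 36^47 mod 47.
By Fermat: 36^{46} ≡ 1 mod 47. So 36^{47} = 36^{46} · 36^{1} ≡ 36^{1} ≡ 36 mod 47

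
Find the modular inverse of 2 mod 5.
Since 5 is prime, by Fermat 2^(-1) ≡ 2^{3} ≡ 3 mod 5. Verify: 2 × 3 = 6 ≡ 1 mod 5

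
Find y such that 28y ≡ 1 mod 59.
Since 59 is prime, by Fermat 28^(-1) ≡ 28^{57} ≡ 19 mod 59. Verify: 28 × 19 = 532 ≡ 1 mod 59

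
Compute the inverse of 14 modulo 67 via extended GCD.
Extended GCD: 14(24) + 67(-5) = 1. So 14^(-1) ≡ 24 mod 67. Verify: 14 × 24 = 336 ≡ 1 mod 67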